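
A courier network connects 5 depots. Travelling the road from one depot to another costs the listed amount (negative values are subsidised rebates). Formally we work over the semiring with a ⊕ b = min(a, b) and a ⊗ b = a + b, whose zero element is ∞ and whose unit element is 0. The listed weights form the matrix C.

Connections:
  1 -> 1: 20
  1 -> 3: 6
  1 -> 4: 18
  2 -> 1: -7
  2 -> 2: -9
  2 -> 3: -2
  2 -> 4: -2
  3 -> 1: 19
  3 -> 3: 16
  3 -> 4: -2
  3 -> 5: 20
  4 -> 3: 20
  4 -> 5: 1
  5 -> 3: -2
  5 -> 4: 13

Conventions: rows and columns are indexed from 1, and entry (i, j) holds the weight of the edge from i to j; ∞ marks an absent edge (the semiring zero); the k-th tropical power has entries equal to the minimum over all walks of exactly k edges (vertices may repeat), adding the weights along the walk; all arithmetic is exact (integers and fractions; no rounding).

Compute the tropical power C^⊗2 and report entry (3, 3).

C^⊗2:
  [25, ∞, 22, 4, 19]
  [-16, -18, -11, -11, -1]
  [35, ∞, 18, 14, -1]
  [39, ∞, -1, 14, 40]
  [17, ∞, 14, -4, 14]
Key observation: the optimum is the walk 3->4->3, with weight (-2) + 20 = 18.
Optimal value attained by: walk 3->4->3.
Answer: (C^⊗2)[3][3] = 18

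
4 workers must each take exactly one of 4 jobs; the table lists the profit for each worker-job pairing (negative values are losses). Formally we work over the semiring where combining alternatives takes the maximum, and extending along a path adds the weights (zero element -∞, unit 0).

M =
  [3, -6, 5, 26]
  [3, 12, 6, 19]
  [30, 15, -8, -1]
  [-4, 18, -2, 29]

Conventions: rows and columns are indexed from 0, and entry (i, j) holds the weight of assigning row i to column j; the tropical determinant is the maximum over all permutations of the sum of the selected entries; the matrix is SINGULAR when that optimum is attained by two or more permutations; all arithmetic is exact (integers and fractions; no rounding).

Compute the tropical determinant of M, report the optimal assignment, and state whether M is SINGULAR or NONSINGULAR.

σ = (0, 1, 2, 3): 3 + 12 + (-8) + 29 = 36
σ = (0, 1, 3, 2): 3 + 12 + (-1) + (-2) = 12
σ = (0, 2, 1, 3): 3 + 6 + 15 + 29 = 53
σ = (0, 2, 3, 1): 3 + 6 + (-1) + 18 = 26
σ = (0, 3, 1, 2): 3 + 19 + 15 + (-2) = 35
σ = (0, 3, 2, 1): 3 + 19 + (-8) + 18 = 32
σ = (1, 0, 2, 3): (-6) + 3 + (-8) + 29 = 18
σ = (1, 0, 3, 2): (-6) + 3 + (-1) + (-2) = -6
σ = (1, 2, 0, 3): (-6) + 6 + 30 + 29 = 59
σ = (1, 2, 3, 0): (-6) + 6 + (-1) + (-4) = -5
σ = (1, 3, 0, 2): (-6) + 19 + 30 + (-2) = 41
σ = (1, 3, 2, 0): (-6) + 19 + (-8) + (-4) = 1
σ = (2, 0, 1, 3): 5 + 3 + 15 + 29 = 52
σ = (2, 0, 3, 1): 5 + 3 + (-1) + 18 = 25
σ = (2, 1, 0, 3): 5 + 12 + 30 + 29 = 76
σ = (2, 1, 3, 0): 5 + 12 + (-1) + (-4) = 12
σ = (2, 3, 0, 1): 5 + 19 + 30 + 18 = 72
σ = (2, 3, 1, 0): 5 + 19 + 15 + (-4) = 35
σ = (3, 0, 1, 2): 26 + 3 + 15 + (-2) = 42
σ = (3, 0, 2, 1): 26 + 3 + (-8) + 18 = 39
σ = (3, 1, 0, 2): 26 + 12 + 30 + (-2) = 66
σ = (3, 1, 2, 0): 26 + 12 + (-8) + (-4) = 26
σ = (3, 2, 0, 1): 26 + 6 + 30 + 18 = 80
σ = (3, 2, 1, 0): 26 + 6 + 15 + (-4) = 43
Optimal value attained by: σ = (3, 2, 0, 1).
Answer: det⊕(M) = 80; verdict: NONSINGULAR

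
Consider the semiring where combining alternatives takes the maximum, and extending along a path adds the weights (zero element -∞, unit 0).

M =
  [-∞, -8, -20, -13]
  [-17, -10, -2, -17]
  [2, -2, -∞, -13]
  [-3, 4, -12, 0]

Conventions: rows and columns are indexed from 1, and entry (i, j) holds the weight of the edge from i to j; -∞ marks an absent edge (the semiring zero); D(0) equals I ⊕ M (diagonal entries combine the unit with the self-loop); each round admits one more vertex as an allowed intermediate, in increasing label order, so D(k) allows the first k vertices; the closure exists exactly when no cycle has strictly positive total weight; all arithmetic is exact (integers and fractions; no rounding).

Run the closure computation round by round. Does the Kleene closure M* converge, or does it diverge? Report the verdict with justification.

D(0):
  [0, -8, -20, -13]
  [-17, 0, -2, -17]
  [2, -2, 0, -13]
  [-3, 4, -12, 0]
D(1):
  [0, -8, -20, -13]
  [-17, 0, -2, -17]
  [2, -2, 0, -11]
  [-3, 4, -12, 0]
D(2):
  [0, -8, -10, -13]
  [-17, 0, -2, -17]
  [2, -2, 0, -11]
  [-3, 4, 2, 0]
D(3):
  [0, -8, -10, -13]
  [0, 0, -2, -13]
  [2, -2, 0, -11]
  [4, 4, 2, 0]
D(4):
  [0, -8, -10, -13]
  [0, 0, -2, -13]
  [2, -2, 0, -11]
  [4, 4, 2, 0]
Key observation: every diagonal entry stays at the unit through all rounds, so no improving cycle exists.
Answer: CONVERGES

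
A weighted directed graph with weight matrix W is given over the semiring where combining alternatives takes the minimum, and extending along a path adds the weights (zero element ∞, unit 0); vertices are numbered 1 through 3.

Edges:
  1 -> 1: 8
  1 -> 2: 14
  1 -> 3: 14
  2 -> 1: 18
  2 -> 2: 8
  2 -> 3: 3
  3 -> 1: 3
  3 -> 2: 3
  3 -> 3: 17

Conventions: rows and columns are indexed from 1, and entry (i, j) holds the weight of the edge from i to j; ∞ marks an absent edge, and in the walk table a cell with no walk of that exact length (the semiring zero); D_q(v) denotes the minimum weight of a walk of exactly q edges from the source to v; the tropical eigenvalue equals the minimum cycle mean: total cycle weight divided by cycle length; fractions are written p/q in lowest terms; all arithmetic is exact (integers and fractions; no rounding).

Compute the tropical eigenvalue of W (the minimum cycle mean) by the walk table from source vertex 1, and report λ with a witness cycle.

q=0: [0, ∞, ∞]
q=1: [8, 14, 14]
q=2: [16, 17, 17]
q=3: [20, 20, 20]
Optimal cycle mean attained by: cycle 2->3->2, total 3 + 3, length 2.
Answer: λ = 3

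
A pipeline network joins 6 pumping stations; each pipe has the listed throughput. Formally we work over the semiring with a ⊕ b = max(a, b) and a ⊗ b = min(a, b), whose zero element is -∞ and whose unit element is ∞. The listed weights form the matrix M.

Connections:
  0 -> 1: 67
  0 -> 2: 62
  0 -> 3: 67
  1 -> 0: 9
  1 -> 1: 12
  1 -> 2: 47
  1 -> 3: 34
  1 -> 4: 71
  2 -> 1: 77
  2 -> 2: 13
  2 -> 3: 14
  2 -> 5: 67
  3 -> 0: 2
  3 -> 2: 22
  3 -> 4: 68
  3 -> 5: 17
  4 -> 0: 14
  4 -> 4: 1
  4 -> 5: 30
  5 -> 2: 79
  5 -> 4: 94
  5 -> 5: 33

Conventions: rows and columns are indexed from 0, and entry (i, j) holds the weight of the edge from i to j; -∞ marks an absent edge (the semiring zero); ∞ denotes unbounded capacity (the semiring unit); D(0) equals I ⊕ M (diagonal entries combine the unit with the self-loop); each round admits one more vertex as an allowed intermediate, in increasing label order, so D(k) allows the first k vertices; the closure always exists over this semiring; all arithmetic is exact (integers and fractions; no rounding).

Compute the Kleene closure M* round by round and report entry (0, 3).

D(0):
  [∞, 67, 62, 67, -∞, -∞]
  [9, ∞, 47, 34, 71, -∞]
  [-∞, 77, ∞, 14, -∞, 67]
  [2, -∞, 22, ∞, 68, 17]
  [14, -∞, -∞, -∞, ∞, 30]
  [-∞, -∞, 79, -∞, 94, ∞]
D(1):
  [∞, 67, 62, 67, -∞, -∞]
  [9, ∞, 47, 34, 71, -∞]
  [-∞, 77, ∞, 14, -∞, 67]
  [2, 2, 22, ∞, 68, 17]
  [14, 14, 14, 14, ∞, 30]
  [-∞, -∞, 79, -∞, 94, ∞]
D(2):
  [∞, 67, 62, 67, 67, -∞]
  [9, ∞, 47, 34, 71, -∞]
  [9, 77, ∞, 34, 71, 67]
  [2, 2, 22, ∞, 68, 17]
  [14, 14, 14, 14, ∞, 30]
  [-∞, -∞, 79, -∞, 94, ∞]
D(3):
  [∞, 67, 62, 67, 67, 62]
  [9, ∞, 47, 34, 71, 47]
  [9, 77, ∞, 34, 71, 67]
  [9, 22, 22, ∞, 68, 22]
  [14, 14, 14, 14, ∞, 30]
  [9, 77, 79, 34, 94, ∞]
D(4):
  [∞, 67, 62, 67, 67, 62]
  [9, ∞, 47, 34, 71, 47]
  [9, 77, ∞, 34, 71, 67]
  [9, 22, 22, ∞, 68, 22]
  [14, 14, 14, 14, ∞, 30]
  [9, 77, 79, 34, 94, ∞]
D(5):
  [∞, 67, 62, 67, 67, 62]
  [14, ∞, 47, 34, 71, 47]
  [14, 77, ∞, 34, 71, 67]
  [14, 22, 22, ∞, 68, 30]
  [14, 14, 14, 14, ∞, 30]
  [14, 77, 79, 34, 94, ∞]
D(6):
  [∞, 67, 62, 67, 67, 62]
  [14, ∞, 47, 34, 71, 47]
  [14, 77, ∞, 34, 71, 67]
  [14, 30, 30, ∞, 68, 30]
  [14, 30, 30, 30, ∞, 30]
  [14, 77, 79, 34, 94, ∞]
Answer: M*[0][3] = 67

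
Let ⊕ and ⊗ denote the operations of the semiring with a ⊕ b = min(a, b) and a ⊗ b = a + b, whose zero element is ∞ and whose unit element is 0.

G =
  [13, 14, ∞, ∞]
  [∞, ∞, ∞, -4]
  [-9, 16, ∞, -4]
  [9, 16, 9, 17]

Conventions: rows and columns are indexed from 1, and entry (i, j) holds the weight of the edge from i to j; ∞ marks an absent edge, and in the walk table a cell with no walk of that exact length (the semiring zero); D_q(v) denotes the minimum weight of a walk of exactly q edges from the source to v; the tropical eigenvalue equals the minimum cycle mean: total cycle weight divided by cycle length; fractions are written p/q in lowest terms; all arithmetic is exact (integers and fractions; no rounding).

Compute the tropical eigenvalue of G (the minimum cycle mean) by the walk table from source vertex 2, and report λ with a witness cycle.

q=0: [∞, 0, ∞, ∞]
q=1: [∞, ∞, ∞, -4]
q=2: [5, 12, 5, 13]
q=3: [-4, 19, 22, 1]
q=4: [9, 10, 10, 15]
Optimal cycle mean attained by: cycle 1->2->4->3->1, total 14 + (-4) + 9 + (-9), length 4.
Answer: λ = 5/2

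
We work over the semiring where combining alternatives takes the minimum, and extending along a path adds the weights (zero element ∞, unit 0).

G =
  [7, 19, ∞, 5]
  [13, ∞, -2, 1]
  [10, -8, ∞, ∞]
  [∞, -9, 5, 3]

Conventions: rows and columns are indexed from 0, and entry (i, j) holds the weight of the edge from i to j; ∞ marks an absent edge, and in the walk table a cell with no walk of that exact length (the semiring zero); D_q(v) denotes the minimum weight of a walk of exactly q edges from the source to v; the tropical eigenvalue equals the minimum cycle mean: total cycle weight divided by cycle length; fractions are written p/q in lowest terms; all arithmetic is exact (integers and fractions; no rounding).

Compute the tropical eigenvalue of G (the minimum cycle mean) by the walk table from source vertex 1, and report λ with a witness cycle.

q=0: [∞, 0, ∞, ∞]
q=1: [13, ∞, -2, 1]
q=2: [8, -10, 6, 4]
q=3: [3, -5, -12, -9]
q=4: [-2, -20, -7, -6]
Optimal cycle mean attained by: cycle 1->2->1, total (-2) + (-8), length 2.
Answer: λ = -5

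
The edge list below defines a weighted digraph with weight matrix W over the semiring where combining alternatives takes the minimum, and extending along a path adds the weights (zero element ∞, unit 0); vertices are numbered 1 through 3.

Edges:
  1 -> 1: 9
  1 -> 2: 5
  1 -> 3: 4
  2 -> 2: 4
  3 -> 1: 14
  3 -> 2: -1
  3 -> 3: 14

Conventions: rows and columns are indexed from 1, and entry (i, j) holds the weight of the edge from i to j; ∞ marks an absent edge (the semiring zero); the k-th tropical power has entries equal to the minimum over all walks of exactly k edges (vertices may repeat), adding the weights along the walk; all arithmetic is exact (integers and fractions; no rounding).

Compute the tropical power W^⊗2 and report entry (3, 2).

W^⊗2:
  [18, 3, 13]
  [∞, 8, ∞]
  [23, 3, 18]
Key observation: the optimum is the walk 3->2->2, with weight (-1) + 4 = 3.
Optimal value attained by: walk 3->2->2.
Answer: (W^⊗2)[3][2] = 3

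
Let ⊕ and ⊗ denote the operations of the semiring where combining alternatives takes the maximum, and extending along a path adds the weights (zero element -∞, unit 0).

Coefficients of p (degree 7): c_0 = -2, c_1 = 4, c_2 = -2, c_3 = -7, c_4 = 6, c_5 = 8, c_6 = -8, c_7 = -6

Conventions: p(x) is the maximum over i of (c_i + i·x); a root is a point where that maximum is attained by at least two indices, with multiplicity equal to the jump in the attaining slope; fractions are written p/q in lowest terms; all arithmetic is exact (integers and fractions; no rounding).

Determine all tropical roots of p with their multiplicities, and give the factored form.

hull edge (i=0, c=-2) to (i=1, c=4): slope 6, span 1
hull edge (i=1, c=4) to (i=5, c=8): slope 1, span 4
hull edge (i=5, c=8) to (i=7, c=-6): slope -7, span 2
Factored form: p(x) = -6 ⊗ (x ⊕ (-6)) ⊗ (x ⊕ (-1)) ⊗ (x ⊕ (-1)) ⊗ (x ⊕ (-1)) ⊗ (x ⊕ (-1)) ⊗ (x ⊕ 7) ⊗ (x ⊕ 7)
Answer: roots = -6 (mult 1), -1 (mult 4), 7 (mult 2)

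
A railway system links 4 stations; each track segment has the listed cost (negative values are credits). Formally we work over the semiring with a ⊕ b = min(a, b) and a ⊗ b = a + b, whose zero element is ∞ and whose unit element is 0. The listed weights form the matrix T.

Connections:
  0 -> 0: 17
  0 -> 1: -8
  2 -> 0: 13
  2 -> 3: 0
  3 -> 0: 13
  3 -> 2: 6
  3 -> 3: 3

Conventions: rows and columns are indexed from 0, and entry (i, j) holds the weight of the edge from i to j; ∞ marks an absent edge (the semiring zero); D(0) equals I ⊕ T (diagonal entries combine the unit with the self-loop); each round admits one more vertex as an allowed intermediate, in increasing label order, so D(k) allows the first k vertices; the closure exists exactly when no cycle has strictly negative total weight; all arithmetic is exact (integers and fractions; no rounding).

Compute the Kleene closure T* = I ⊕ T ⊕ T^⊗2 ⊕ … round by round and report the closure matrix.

D(0):
  [0, -8, ∞, ∞]
  [∞, 0, ∞, ∞]
  [13, ∞, 0, 0]
  [13, ∞, 6, 0]
D(1):
  [0, -8, ∞, ∞]
  [∞, 0, ∞, ∞]
  [13, 5, 0, 0]
  [13, 5, 6, 0]
D(2):
  [0, -8, ∞, ∞]
  [∞, 0, ∞, ∞]
  [13, 5, 0, 0]
  [13, 5, 6, 0]
D(3):
  [0, -8, ∞, ∞]
  [∞, 0, ∞, ∞]
  [13, 5, 0, 0]
  [13, 5, 6, 0]
D(4):
  [0, -8, ∞, ∞]
  [∞, 0, ∞, ∞]
  [13, 5, 0, 0]
  [13, 5, 6, 0]
Answer: T* = [[0, -8, ∞, ∞], [∞, 0, ∞, ∞], [13, 5, 0, 0], [13, 5, 6, 0]]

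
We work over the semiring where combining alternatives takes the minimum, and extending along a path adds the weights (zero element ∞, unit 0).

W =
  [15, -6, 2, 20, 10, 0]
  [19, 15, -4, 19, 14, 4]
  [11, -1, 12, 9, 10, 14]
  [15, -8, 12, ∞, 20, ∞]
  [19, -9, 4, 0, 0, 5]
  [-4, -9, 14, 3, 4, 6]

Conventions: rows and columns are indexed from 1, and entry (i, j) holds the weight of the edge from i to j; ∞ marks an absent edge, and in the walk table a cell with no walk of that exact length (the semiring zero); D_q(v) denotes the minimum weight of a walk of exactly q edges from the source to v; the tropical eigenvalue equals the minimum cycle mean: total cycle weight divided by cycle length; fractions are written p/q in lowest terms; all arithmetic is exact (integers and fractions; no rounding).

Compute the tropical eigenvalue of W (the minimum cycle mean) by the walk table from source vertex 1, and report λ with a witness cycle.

q=0: [0, ∞, ∞, ∞, ∞, ∞]
q=1: [15, -6, 2, 20, 10, 0]
q=2: [-4, -9, -10, 3, 4, -2]
q=3: [-6, -11, -13, -1, 0, -5]
q=4: [-9, -14, -15, -4, -3, -7]
q=5: [-11, -16, -18, -6, -5, -10]
q=6: [-14, -19, -20, -9, -8, -12]
Optimal cycle mean attained by: cycle 2->3->2, total (-4) + (-1), length 2.
Answer: λ = -5/2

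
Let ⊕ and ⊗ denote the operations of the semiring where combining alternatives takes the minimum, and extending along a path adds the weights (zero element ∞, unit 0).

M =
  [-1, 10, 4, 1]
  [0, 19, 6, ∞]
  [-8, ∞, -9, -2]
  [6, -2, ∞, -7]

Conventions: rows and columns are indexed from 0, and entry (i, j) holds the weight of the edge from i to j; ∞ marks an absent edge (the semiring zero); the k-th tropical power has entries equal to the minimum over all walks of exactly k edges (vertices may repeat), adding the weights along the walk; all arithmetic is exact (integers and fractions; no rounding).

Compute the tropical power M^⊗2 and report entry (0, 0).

M^⊗2:
  [-4, -1, -5, -6]
  [-2, 10, -3, 1]
  [-17, -4, -18, -11]
  [-2, -9, 4, -14]
Key observation: the optimum is the walk 0->2->0, with weight 4 + (-8) = -4.
Optimal value attained by: walk 0->2->0.
Answer: (M^⊗2)[0][0] = -4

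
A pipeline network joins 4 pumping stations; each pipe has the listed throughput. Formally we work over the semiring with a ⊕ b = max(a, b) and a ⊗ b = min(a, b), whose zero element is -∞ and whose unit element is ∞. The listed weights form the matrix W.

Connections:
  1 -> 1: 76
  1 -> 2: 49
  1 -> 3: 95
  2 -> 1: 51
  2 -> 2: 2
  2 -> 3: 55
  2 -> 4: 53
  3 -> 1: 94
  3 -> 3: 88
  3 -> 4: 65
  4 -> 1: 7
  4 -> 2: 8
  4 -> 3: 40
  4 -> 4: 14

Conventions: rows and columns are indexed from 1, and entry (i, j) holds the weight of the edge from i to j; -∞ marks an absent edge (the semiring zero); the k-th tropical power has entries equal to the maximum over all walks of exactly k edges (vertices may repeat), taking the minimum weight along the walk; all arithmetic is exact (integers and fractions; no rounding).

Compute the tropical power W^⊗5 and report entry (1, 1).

W^⊗2:
  [94, 49, 88, 65]
  [55, 49, 55, 55]
  [88, 49, 94, 65]
  [40, 8, 40, 40]
W^⊗3:
  [88, 49, 94, 65]
  [55, 49, 55, 55]
  [94, 49, 88, 65]
  [40, 40, 40, 40]
W^⊗4:
  [94, 49, 88, 65]
  [55, 49, 55, 55]
  [88, 49, 94, 65]
  [40, 40, 40, 40]
W^⊗5:
  [88, 49, 94, 65]
  [55, 49, 55, 55]
  [94, 49, 88, 65]
  [40, 40, 40, 40]
Key observation: the optimum is the walk 1->3->1->3->3->1, with weight 95 min 94 min 95 min 88 min 94 = 88.
Optimal value attained by: walk 1->3->1->3->3->1.
Answer: (W^⊗5)[1][1] = 88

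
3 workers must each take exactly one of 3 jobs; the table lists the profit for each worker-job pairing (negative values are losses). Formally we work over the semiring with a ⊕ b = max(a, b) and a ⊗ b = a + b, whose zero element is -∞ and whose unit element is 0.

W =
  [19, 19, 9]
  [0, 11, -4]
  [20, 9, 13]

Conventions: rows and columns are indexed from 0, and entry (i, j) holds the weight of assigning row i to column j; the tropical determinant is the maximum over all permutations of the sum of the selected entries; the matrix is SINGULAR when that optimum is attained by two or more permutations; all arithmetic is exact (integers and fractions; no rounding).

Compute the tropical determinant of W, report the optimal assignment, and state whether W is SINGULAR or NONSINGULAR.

σ = (0, 1, 2): 19 + 11 + 13 = 43
σ = (0, 2, 1): 19 + (-4) + 9 = 24
σ = (1, 0, 2): 19 + 0 + 13 = 32
σ = (1, 2, 0): 19 + (-4) + 20 = 35
σ = (2, 0, 1): 9 + 0 + 9 = 18
σ = (2, 1, 0): 9 + 11 + 20 = 40
Optimal value attained by: σ = (0, 1, 2).
Answer: det⊕(W) = 43; verdict: NONSINGULAR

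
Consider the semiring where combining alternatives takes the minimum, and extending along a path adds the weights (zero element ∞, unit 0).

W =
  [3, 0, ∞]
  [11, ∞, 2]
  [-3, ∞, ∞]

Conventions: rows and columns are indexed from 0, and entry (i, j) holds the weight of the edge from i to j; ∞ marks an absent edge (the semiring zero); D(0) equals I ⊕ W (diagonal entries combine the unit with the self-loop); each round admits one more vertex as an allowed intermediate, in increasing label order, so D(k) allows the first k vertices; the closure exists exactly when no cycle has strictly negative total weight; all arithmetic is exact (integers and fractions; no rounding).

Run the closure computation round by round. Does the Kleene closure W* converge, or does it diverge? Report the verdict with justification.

D(0):
  [0, 0, ∞]
  [11, 0, 2]
  [-3, ∞, 0]
D(1):
  [0, 0, ∞]
  [11, 0, 2]
  [-3, -3, 0]
Detection: at round 2, diagonal entry (2, 2) turns strictly negative.
Key observation: the cycle 2->0->1->2 has total weight (-3) + 0 + 2, which is strictly negative.
Answer: DIVERGES — negative cycle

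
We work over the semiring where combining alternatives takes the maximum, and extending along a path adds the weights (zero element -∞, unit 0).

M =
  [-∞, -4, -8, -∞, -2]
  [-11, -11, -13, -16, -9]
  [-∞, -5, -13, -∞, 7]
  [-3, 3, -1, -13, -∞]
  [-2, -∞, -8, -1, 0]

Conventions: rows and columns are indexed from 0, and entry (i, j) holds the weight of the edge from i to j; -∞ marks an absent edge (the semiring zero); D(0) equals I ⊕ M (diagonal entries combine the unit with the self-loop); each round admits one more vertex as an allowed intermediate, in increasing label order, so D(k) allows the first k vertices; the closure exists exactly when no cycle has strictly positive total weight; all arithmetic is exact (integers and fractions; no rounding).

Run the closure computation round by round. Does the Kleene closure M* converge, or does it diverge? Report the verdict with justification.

D(0):
  [0, -4, -8, -∞, -2]
  [-11, 0, -13, -16, -9]
  [-∞, -5, 0, -∞, 7]
  [-3, 3, -1, 0, -∞]
  [-2, -∞, -8, -1, 0]
D(1):
  [0, -4, -8, -∞, -2]
  [-11, 0, -13, -16, -9]
  [-∞, -5, 0, -∞, 7]
  [-3, 3, -1, 0, -5]
  [-2, -6, -8, -1, 0]
D(2):
  [0, -4, -8, -20, -2]
  [-11, 0, -13, -16, -9]
  [-16, -5, 0, -21, 7]
  [-3, 3, -1, 0, -5]
  [-2, -6, -8, -1, 0]
D(3):
  [0, -4, -8, -20, -1]
  [-11, 0, -13, -16, -6]
  [-16, -5, 0, -21, 7]
  [-3, 3, -1, 0, 6]
  [-2, -6, -8, -1, 0]
Detection: at round 4, diagonal entry (4, 4) turns strictly positive.
Key observation: the cycle 4->3->2->4 has total weight (-1) + (-1) + 7, which is strictly positive.
Answer: DIVERGES — positive cycle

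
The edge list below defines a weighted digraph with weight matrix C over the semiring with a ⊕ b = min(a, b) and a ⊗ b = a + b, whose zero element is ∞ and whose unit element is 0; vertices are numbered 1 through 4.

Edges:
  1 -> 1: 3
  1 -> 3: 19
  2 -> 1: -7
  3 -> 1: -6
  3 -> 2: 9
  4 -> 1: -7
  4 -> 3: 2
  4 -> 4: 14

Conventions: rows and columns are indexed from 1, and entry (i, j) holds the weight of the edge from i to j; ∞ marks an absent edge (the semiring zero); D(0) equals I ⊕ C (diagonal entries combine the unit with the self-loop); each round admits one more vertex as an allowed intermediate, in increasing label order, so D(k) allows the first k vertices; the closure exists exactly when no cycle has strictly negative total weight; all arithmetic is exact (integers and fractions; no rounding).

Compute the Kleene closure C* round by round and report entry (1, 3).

D(0):
  [0, ∞, 19, ∞]
  [-7, 0, ∞, ∞]
  [-6, 9, 0, ∞]
  [-7, ∞, 2, 0]
D(1):
  [0, ∞, 19, ∞]
  [-7, 0, 12, ∞]
  [-6, 9, 0, ∞]
  [-7, ∞, 2, 0]
D(2):
  [0, ∞, 19, ∞]
  [-7, 0, 12, ∞]
  [-6, 9, 0, ∞]
  [-7, ∞, 2, 0]
D(3):
  [0, 28, 19, ∞]
  [-7, 0, 12, ∞]
  [-6, 9, 0, ∞]
  [-7, 11, 2, 0]
D(4):
  [0, 28, 19, ∞]
  [-7, 0, 12, ∞]
  [-6, 9, 0, ∞]
  [-7, 11, 2, 0]
Answer: C*[1][3] = 19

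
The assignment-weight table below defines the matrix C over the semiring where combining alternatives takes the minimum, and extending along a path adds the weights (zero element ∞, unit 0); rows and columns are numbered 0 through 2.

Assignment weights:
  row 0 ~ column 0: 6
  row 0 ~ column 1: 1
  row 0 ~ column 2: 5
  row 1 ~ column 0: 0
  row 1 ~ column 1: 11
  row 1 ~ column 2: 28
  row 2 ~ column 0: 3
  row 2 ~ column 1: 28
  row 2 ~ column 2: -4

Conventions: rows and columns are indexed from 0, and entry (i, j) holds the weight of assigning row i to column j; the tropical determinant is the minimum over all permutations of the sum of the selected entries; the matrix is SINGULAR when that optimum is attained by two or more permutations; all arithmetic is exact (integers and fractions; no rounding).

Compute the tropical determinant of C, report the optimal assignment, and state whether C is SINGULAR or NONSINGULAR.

σ = (0, 1, 2): 6 + 11 + (-4) = 13
σ = (0, 2, 1): 6 + 28 + 28 = 62
σ = (1, 0, 2): 1 + 0 + (-4) = -3
σ = (1, 2, 0): 1 + 28 + 3 = 32
σ = (2, 0, 1): 5 + 0 + 28 = 33
σ = (2, 1, 0): 5 + 11 + 3 = 19
Optimal value attained by: σ = (1, 0, 2).
Answer: det⊕(C) = -3; verdict: NONSINGULAR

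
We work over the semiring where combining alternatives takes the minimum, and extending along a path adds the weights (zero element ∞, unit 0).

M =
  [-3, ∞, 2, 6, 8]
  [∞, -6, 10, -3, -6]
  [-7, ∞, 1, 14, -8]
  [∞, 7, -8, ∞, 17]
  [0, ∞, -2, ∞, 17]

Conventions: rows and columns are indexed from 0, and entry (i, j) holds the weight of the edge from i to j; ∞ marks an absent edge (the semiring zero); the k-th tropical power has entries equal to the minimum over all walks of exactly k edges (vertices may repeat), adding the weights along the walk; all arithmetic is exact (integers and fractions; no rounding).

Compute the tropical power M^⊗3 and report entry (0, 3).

M^⊗2:
  [-6, 13, -2, 3, -6]
  [-6, -12, -11, -9, -12]
  [-10, 21, -10, -1, -7]
  [-15, 1, -7, 4, -16]
  [-9, ∞, -1, 6, -10]
M^⊗3:
  [-9, 7, -8, 0, -10]
  [-18, -18, -17, -15, -19]
  [-17, 6, -9, -4, -18]
  [-18, -5, -18, -9, -15]
  [-12, 13, -12, -3, -9]
Key observation: the optimum is the walk 0->0->0->3, with weight (-3) + (-3) + 6 = 0.
Optimal value attained by: walk 0->0->0->3.
Answer: (M^⊗3)[0][3] = 0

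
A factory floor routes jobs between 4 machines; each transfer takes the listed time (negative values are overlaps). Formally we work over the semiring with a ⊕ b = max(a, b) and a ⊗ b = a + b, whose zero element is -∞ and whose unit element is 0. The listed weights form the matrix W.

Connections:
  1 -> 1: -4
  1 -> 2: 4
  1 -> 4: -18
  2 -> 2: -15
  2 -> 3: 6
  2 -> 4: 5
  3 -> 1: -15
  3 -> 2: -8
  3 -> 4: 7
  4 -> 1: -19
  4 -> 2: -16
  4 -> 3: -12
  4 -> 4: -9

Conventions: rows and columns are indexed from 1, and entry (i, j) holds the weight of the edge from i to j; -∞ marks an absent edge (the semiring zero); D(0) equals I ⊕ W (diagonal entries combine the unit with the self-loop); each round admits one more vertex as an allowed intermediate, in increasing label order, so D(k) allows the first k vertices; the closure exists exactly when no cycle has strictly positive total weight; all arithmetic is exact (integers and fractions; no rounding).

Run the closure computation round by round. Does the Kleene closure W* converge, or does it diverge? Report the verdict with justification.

D(0):
  [0, 4, -∞, -18]
  [-∞, 0, 6, 5]
  [-15, -8, 0, 7]
  [-19, -16, -12, 0]
D(1):
  [0, 4, -∞, -18]
  [-∞, 0, 6, 5]
  [-15, -8, 0, 7]
  [-19, -15, -12, 0]
D(2):
  [0, 4, 10, 9]
  [-∞, 0, 6, 5]
  [-15, -8, 0, 7]
  [-19, -15, -9, 0]
D(3):
  [0, 4, 10, 17]
  [-9, 0, 6, 13]
  [-15, -8, 0, 7]
  [-19, -15, -9, 0]
D(4):
  [0, 4, 10, 17]
  [-6, 0, 6, 13]
  [-12, -8, 0, 7]
  [-19, -15, -9, 0]
Key observation: every diagonal entry stays at the unit through all rounds, so no improving cycle exists.
Answer: CONVERGES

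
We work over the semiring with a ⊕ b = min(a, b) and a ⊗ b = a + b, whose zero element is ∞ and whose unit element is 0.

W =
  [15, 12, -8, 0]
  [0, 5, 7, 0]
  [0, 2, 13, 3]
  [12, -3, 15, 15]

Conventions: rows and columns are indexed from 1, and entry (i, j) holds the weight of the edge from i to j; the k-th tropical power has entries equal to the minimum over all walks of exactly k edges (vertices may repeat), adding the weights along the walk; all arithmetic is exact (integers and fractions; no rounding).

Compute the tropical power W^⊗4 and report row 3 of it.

W^⊗2:
  [-8, -6, 5, -5]
  [5, -3, -8, 0]
  [2, 0, -8, 0]
  [-3, 2, 4, -3]
W^⊗3:
  [-6, -8, -16, -8]
  [-8, -6, -3, -5]
  [-8, -6, -6, -5]
  [2, -6, -11, -3]
W^⊗4:
  [-16, -14, -14, -13]
  [-6, -8, -16, -8]
  [-6, -8, -16, -8]
  [-11, -9, -6, -8]
Answer: row 3 of W^⊗4 = [-6, -8, -16, -8]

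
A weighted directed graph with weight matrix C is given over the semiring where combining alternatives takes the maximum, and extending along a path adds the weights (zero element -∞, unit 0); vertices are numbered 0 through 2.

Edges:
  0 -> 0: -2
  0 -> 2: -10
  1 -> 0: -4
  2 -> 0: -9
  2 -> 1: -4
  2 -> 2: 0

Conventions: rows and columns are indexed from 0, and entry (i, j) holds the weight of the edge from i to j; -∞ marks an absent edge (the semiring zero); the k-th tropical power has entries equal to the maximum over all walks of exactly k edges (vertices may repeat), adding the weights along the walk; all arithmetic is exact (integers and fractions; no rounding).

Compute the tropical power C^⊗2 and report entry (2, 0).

C^⊗2:
  [-4, -14, -10]
  [-6, -∞, -14]
  [-8, -4, 0]
Key observation: the optimum is the walk 2->1->0, with weight (-4) + (-4) = -8.
Optimal value attained by: walk 2->1->0.
Answer: (C^⊗2)[2][0] = -8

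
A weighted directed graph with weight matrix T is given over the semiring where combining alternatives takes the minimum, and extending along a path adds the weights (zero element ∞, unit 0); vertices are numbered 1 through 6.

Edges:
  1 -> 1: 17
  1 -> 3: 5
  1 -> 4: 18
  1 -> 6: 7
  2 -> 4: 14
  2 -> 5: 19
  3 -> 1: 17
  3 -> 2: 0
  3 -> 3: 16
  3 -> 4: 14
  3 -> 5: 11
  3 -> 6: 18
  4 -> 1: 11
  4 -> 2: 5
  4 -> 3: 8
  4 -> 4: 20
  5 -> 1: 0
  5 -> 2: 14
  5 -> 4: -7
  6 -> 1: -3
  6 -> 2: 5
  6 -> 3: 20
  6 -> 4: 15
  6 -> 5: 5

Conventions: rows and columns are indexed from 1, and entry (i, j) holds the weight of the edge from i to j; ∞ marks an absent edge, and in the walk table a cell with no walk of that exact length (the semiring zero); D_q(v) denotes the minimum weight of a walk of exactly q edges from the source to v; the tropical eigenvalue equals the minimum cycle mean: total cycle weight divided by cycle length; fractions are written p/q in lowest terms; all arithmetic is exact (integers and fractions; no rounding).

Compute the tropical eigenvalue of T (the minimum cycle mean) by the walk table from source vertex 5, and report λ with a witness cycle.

q=0: [∞, ∞, ∞, ∞, 0, ∞]
q=1: [0, 14, ∞, -7, ∞, ∞]
q=2: [4, -2, 1, 13, 33, 7]
q=3: [4, 1, 9, 12, 12, 11]
q=4: [8, 9, 9, 5, 16, 11]
q=5: [8, 9, 13, 9, 16, 15]
q=6: [12, 13, 13, 9, 20, 15]
Optimal cycle mean attained by: cycle 1->6->1, total 7 + (-3), length 2.
Answer: λ = 2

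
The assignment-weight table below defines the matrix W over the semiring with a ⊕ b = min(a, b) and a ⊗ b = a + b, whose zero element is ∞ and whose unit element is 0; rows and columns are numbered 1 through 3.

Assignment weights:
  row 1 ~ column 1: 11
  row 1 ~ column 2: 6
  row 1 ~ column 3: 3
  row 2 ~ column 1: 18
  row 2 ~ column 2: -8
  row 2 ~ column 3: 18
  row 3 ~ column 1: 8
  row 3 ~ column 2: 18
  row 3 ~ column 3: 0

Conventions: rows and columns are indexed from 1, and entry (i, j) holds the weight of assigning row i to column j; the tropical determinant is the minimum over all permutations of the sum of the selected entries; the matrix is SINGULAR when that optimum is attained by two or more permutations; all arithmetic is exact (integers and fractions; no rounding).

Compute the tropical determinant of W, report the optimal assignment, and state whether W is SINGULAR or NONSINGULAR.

σ = (1, 2, 3): 11 + (-8) + 0 = 3
σ = (1, 3, 2): 11 + 18 + 18 = 47
σ = (2, 1, 3): 6 + 18 + 0 = 24
σ = (2, 3, 1): 6 + 18 + 8 = 32
σ = (3, 1, 2): 3 + 18 + 18 = 39
σ = (3, 2, 1): 3 + (-8) + 8 = 3
Optimal value attained by: σ = (1, 2, 3).
Answer: det⊕(W) = 3; verdict: SINGULAR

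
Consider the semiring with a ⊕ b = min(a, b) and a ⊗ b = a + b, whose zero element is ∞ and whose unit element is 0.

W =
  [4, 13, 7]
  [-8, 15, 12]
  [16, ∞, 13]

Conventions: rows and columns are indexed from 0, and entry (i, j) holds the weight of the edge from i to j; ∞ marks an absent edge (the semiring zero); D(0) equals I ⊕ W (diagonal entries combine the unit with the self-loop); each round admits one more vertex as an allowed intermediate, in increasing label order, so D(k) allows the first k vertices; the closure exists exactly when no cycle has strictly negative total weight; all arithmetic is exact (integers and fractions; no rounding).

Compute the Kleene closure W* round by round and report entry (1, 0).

D(0):
  [0, 13, 7]
  [-8, 0, 12]
  [16, ∞, 0]
D(1):
  [0, 13, 7]
  [-8, 0, -1]
  [16, 29, 0]
D(2):
  [0, 13, 7]
  [-8, 0, -1]
  [16, 29, 0]
D(3):
  [0, 13, 7]
  [-8, 0, -1]
  [16, 29, 0]
Answer: W*[1][0] = -8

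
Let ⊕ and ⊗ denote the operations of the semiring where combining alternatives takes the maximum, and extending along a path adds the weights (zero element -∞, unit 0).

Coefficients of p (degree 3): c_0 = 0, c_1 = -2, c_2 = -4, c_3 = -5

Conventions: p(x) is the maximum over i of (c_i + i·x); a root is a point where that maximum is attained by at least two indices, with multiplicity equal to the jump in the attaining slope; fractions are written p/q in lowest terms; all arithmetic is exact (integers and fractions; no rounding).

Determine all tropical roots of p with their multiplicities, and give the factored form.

hull edge (i=0, c=0) to (i=3, c=-5): slope -5/3, span 3
Factored form: p(x) = -5 ⊗ (x ⊕ 5/3) ⊗ (x ⊕ 5/3) ⊗ (x ⊕ 5/3)
Answer: roots = 5/3 (mult 3)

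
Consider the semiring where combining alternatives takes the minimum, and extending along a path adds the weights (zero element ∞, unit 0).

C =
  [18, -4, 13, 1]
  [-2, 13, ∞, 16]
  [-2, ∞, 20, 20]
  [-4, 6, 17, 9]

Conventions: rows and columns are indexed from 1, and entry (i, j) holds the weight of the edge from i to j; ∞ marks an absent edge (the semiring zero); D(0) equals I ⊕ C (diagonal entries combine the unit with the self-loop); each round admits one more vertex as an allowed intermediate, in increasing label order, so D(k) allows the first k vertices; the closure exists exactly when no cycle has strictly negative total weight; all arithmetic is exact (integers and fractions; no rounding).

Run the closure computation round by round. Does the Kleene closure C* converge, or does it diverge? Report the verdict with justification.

D(0):
  [0, -4, 13, 1]
  [-2, 0, ∞, 16]
  [-2, ∞, 0, 20]
  [-4, 6, 17, 0]
Detection: at round 1, diagonal entry (2, 2) turns strictly negative.
Key observation: the cycle 2->1->2 has total weight (-2) + (-4), which is strictly negative.
Answer: DIVERGES — negative cycle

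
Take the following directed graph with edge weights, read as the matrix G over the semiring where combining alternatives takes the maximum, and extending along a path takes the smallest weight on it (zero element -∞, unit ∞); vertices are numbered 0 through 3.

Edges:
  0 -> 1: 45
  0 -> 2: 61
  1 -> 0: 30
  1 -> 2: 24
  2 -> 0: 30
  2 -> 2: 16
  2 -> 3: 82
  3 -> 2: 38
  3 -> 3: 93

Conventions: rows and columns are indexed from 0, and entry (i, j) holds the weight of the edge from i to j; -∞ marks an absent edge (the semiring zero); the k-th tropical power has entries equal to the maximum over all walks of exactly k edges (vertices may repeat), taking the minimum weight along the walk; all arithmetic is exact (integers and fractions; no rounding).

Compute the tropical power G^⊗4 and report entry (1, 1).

G^⊗2:
  [30, -∞, 24, 61]
  [24, 30, 30, 24]
  [16, 30, 38, 82]
  [30, -∞, 38, 93]
G^⊗3:
  [24, 30, 38, 61]
  [30, 24, 24, 30]
  [30, 16, 38, 82]
  [30, 30, 38, 93]
G^⊗4:
  [30, 24, 38, 61]
  [24, 30, 30, 30]
  [30, 30, 38, 82]
  [30, 30, 38, 93]
Key observation: the optimum is the walk 1->0->1->0->1, with weight 30 min 45 min 30 min 45 = 30.
Optimal value attained by: walk 1->0->1->0->1.
Answer: (G^⊗4)[1][1] = 30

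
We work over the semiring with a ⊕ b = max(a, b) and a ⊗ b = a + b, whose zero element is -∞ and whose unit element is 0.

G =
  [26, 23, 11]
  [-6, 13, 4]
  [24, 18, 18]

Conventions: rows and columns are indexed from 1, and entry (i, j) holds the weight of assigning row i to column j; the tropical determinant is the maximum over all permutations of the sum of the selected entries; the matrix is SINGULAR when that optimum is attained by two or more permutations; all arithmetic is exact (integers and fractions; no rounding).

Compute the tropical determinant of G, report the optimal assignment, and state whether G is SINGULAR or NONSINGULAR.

σ = (1, 2, 3): 26 + 13 + 18 = 57
σ = (1, 3, 2): 26 + 4 + 18 = 48
σ = (2, 1, 3): 23 + (-6) + 18 = 35
σ = (2, 3, 1): 23 + 4 + 24 = 51
σ = (3, 1, 2): 11 + (-6) + 18 = 23
σ = (3, 2, 1): 11 + 13 + 24 = 48
Optimal value attained by: σ = (1, 2, 3).
Answer: det⊕(G) = 57; verdict: NONSINGULAR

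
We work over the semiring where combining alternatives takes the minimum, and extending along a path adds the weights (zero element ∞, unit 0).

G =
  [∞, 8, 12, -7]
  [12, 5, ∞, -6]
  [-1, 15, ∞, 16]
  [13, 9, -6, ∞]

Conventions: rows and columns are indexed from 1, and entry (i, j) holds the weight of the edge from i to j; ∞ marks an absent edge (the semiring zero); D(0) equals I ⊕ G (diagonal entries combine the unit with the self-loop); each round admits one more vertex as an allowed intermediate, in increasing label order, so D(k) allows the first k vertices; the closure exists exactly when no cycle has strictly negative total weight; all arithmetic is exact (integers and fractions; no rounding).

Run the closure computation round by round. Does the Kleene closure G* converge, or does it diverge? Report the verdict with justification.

D(0):
  [0, 8, 12, -7]
  [12, 0, ∞, -6]
  [-1, 15, 0, 16]
  [13, 9, -6, 0]
D(1):
  [0, 8, 12, -7]
  [12, 0, 24, -6]
  [-1, 7, 0, -8]
  [13, 9, -6, 0]
D(2):
  [0, 8, 12, -7]
  [12, 0, 24, -6]
  [-1, 7, 0, -8]
  [13, 9, -6, 0]
Detection: at round 3, diagonal entry (4, 4) turns strictly negative.
Key observation: the cycle 4->3->1->2->4 has total weight (-6) + (-1) + 8 + (-6), which is strictly negative.
Answer: DIVERGES — negative cycle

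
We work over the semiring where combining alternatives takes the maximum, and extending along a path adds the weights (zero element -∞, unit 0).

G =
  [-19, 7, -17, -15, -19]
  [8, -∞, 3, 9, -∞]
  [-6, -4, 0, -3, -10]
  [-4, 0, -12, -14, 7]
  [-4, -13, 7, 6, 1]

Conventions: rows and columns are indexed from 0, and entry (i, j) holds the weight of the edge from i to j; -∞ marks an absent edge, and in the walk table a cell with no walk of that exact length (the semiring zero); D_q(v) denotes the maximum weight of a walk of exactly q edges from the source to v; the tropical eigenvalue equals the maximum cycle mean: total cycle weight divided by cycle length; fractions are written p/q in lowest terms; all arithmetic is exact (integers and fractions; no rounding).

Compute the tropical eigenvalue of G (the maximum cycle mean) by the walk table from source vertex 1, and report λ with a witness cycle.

q=0: [-∞, 0, -∞, -∞, -∞]
q=1: [8, -∞, 3, 9, -∞]
q=2: [5, 15, 3, 0, 16]
q=3: [23, 12, 23, 24, 17]
q=4: [20, 30, 24, 23, 31]
q=5: [38, 27, 38, 39, 32]
Optimal cycle mean attained by: cycle 0->1->0, total 7 + 8, length 2.
Answer: λ = 15/2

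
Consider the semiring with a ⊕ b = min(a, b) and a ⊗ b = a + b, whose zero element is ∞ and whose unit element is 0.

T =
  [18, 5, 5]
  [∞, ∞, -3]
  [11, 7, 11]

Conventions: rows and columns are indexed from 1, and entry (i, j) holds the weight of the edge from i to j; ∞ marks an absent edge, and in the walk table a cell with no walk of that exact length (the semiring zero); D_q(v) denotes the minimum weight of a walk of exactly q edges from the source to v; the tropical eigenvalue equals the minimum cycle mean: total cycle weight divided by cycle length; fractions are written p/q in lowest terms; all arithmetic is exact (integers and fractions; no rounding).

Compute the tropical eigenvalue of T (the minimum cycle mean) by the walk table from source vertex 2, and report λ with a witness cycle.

q=0: [∞, 0, ∞]
q=1: [∞, ∞, -3]
q=2: [8, 4, 8]
q=3: [19, 13, 1]
Optimal cycle mean attained by: cycle 2->3->2, total (-3) + 7, length 2.
Answer: λ = 2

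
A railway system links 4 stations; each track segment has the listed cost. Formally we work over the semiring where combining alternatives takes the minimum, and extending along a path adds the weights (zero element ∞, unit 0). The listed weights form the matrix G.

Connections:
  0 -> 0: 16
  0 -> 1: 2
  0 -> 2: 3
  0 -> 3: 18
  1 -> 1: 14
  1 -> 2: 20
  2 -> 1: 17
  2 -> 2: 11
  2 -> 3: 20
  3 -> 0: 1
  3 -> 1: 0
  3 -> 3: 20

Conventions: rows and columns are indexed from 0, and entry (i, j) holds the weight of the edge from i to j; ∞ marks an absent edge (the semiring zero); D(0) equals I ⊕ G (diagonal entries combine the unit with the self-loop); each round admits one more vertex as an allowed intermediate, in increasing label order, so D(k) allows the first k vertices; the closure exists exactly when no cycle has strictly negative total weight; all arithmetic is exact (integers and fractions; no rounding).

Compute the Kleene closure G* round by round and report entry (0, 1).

D(0):
  [0, 2, 3, 18]
  [∞, 0, 20, ∞]
  [∞, 17, 0, 20]
  [1, 0, ∞, 0]
D(1):
  [0, 2, 3, 18]
  [∞, 0, 20, ∞]
  [∞, 17, 0, 20]
  [1, 0, 4, 0]
D(2):
  [0, 2, 3, 18]
  [∞, 0, 20, ∞]
  [∞, 17, 0, 20]
  [1, 0, 4, 0]
D(3):
  [0, 2, 3, 18]
  [∞, 0, 20, 40]
  [∞, 17, 0, 20]
  [1, 0, 4, 0]
D(4):
  [0, 2, 3, 18]
  [41, 0, 20, 40]
  [21, 17, 0, 20]
  [1, 0, 4, 0]
Answer: G*[0][1] = 2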